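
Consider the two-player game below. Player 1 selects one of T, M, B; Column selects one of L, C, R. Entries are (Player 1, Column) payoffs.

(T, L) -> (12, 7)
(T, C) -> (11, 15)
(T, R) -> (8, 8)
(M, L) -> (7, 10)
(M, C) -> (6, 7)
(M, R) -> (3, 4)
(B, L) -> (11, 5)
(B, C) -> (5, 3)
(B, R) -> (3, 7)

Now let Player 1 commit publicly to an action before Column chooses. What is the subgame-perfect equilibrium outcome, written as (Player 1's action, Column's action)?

(T, C)

Backward induction with Player 1 moving first.
- T: Column compares 7, 15, 8 and picks C; Player 1 would get 11.
- M: Column compares 10, 7, 4 and picks L; Player 1 would get 7.
- B: Column compares 5, 3, 7 and picks R; Player 1 would get 3.
Among 11, 7, 3, the best is 11 at T. Subgame-perfect outcome: (T, C) with payoffs (11, 15).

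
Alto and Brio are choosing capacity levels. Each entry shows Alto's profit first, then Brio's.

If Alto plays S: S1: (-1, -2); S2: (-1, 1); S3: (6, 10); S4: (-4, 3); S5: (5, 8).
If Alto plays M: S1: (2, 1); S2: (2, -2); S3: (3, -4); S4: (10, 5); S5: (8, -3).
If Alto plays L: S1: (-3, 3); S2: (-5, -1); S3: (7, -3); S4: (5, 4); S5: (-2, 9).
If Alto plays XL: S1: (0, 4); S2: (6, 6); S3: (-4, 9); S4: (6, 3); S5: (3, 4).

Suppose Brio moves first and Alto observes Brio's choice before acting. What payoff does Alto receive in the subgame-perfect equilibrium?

Alto best-responds to each possible Brio move:
- S1 → Alto plays M (best of -1, 2, -3, 0); Brio gets 1.
- S2 → Alto plays XL (best of -1, 2, -5, 6); Brio gets 6.
- S3 → Alto plays L (best of 6, 3, 7, -4); Brio gets -3.
- S4 → Alto plays M (best of -4, 10, 5, 6); Brio gets 5.
- S5 → Alto plays M (best of 5, 8, -2, 3); Brio gets -3.
Among 1, 6, -3, 5, -3, the best is 6 at S2. Subgame-perfect outcome: (XL, S2) with payoffs (6, 6).

6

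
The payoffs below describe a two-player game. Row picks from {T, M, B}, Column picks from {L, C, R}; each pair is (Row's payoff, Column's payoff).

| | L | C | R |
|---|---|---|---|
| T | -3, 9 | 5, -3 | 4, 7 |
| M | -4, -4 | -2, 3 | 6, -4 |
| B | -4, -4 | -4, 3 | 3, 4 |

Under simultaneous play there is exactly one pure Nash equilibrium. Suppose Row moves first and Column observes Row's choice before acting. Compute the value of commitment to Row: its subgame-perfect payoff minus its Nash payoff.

Backward induction with Row moving first.
- T → Column plays L (best of 9, -3, 7); Row gets -3.
- M → Column plays C (best of -4, 3, -4); Row gets -2.
- B → Column plays R (best of -4, 3, 4); Row gets 3.
Among -3, -2, 3, the best is 3 at B. Subgame-perfect outcome: (B, R) with payoffs (3, 4).
Now find the simultaneous Nash equilibrium.
Row's best replies: L→T; C→T; R→M.
Column's best replies: T→L; M→C; B→R.
Only (T, L) has each player best-responding; Nash payoffs (-3, 9).
Row's commitment gain: 3 − -3 = 6.

6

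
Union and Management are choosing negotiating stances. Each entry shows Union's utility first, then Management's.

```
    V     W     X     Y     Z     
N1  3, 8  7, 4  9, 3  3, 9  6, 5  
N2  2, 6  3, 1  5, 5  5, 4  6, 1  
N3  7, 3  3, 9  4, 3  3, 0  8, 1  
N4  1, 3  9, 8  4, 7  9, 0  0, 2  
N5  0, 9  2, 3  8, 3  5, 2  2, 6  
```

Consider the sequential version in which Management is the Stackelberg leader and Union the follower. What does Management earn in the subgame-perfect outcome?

8

Union best-responds to each possible Management move:
- V → Union plays N3 (best of 3, 2, 7, 1, 0); Management gets 3.
- W → Union plays N4 (best of 7, 3, 3, 9, 2); Management gets 8.
- X → Union plays N1 (best of 9, 5, 4, 4, 8); Management gets 3.
- Y → Union plays N4 (best of 3, 5, 3, 9, 5); Management gets 0.
- Z → Union plays N3 (best of 6, 6, 8, 0, 2); Management gets 1.
Management's induced payoffs are 3, 8, 3, 0, 1, so Management commits to W. Subgame-perfect outcome: (N4, W) with payoffs (9, 8).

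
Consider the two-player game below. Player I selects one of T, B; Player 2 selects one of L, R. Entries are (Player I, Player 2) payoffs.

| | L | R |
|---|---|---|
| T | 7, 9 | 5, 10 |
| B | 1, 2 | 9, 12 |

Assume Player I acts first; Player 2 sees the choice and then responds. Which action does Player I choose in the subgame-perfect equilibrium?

Backward induction with Player I moving first.
- T: BR = R, leader payoff 5.
- B: BR = R, leader payoff 9.
Player I's induced payoffs are 5, 9, so Player I commits to B. Subgame-perfect outcome: (B, R) with payoffs (9, 12).

B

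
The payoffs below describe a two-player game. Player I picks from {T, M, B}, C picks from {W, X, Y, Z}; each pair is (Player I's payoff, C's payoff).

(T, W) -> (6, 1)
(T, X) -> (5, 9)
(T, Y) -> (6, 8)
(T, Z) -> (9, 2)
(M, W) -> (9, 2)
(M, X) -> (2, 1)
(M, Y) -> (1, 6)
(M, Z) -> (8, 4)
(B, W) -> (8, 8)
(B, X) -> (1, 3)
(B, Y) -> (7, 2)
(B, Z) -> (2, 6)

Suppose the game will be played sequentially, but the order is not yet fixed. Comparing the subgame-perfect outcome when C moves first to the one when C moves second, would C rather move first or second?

If Player I leads: C's best replies are T→X, M→Y, B→W; Player I's induced payoffs 5, 1, 8; outcome (B, W), payoffs (8, 8).
If C leads: Player I's best replies are W→M, X→T, Y→B, Z→T; C's induced payoffs 2, 9, 2, 2; outcome (T, X), payoffs (5, 9).
C gets 9 moving first and 8 moving second, so C prefers to move first.

first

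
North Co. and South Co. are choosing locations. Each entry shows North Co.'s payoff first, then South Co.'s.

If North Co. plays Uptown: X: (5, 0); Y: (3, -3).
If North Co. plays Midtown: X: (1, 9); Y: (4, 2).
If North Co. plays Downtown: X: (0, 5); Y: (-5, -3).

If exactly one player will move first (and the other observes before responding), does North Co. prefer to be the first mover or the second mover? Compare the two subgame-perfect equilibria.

first

If North Co. leads: South Co.'s best replies are Uptown→X, Midtown→X, Downtown→X; North Co.'s induced payoffs 5, 1, 0; outcome (Uptown, X), payoffs (5, 0).
If South Co. leads: North Co.'s best replies are X→Uptown, Y→Midtown; South Co.'s induced payoffs 0, 2; outcome (Midtown, Y), payoffs (4, 2).
North Co. gets 5 moving first and 4 moving second, so North Co. prefers to move first.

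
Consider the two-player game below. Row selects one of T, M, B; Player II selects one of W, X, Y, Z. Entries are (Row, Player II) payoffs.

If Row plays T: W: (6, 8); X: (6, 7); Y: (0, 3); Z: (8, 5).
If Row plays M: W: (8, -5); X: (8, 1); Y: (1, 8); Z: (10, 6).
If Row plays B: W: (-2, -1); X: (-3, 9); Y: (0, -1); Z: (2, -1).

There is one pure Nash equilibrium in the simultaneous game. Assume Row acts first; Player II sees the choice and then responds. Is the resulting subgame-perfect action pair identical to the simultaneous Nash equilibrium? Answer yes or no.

Solve by backward induction (Row leads).
- T: BR = W, leader payoff 6.
- M: BR = Y, leader payoff 1.
- B: BR = X, leader payoff -3.
Maximizing over 6, 1, -3, Row chooses T. Subgame-perfect outcome: (T, W) with payoffs (6, 8).
Under simultaneous play:
Row's best replies: W→M; X→M; Y→M; Z→M.
Player II's best replies: T→W; M→Y; B→X.
Only (M, Y) has each player best-responding; Nash payoffs (1, 8).
Sequential outcome (T, W) differs from the Nash profile (M, Y).

no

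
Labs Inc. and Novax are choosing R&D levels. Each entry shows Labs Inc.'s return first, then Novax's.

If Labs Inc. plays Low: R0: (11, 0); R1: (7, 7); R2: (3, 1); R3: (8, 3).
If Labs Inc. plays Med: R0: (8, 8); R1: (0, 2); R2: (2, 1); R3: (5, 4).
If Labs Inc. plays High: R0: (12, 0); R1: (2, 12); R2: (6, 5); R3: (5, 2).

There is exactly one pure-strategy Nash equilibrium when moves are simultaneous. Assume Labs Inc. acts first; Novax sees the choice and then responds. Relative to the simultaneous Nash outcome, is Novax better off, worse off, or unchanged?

better off

Backward induction with Labs Inc. moving first.
- Low → Novax plays R1 (best of 0, 7, 1, 3); Labs Inc. gets 7.
- Med → Novax plays R0 (best of 8, 2, 1, 4); Labs Inc. gets 8.
- High → Novax plays R1 (best of 0, 12, 5, 2); Labs Inc. gets 2.
Among 7, 8, 2, the best is 8 at Med. Subgame-perfect outcome: (Med, R0) with payoffs (8, 8).
For the simultaneous game, intersect best replies.
Labs Inc.'s best replies: R0→High; R1→Low; R2→High; R3→Low.
Novax's best replies: Low→R1; Med→R0; High→R1.
Only (Low, R1) has each player best-responding; Nash payoffs (7, 7).
Novax earns 8 sequentially versus 7 at the Nash outcome: better off.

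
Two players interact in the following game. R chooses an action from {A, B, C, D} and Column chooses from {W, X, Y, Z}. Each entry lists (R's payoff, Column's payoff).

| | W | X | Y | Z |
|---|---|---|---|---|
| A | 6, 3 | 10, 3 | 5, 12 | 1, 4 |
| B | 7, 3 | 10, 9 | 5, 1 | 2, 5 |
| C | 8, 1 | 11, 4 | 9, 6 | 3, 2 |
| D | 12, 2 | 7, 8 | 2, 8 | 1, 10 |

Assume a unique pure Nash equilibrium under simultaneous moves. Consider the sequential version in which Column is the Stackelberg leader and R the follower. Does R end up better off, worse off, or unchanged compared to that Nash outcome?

unchanged

R best-responds to each possible Column move:
- W: BR = D, leader payoff 2.
- X: BR = C, leader payoff 4.
- Y: BR = C, leader payoff 6.
- Z: BR = C, leader payoff 2.
Among 2, 4, 6, 2, the best is 6 at Y. Subgame-perfect outcome: (C, Y) with payoffs (9, 6).
Now find the simultaneous Nash equilibrium.
R's best replies: W→D; X→C; Y→C; Z→C.
Column's best replies: A→Y; B→X; C→Y; D→Z.
The unique mutual best reply is (C, Y), giving (9, 6).
R earns 9 sequentially versus 9 at the Nash outcome: unchanged.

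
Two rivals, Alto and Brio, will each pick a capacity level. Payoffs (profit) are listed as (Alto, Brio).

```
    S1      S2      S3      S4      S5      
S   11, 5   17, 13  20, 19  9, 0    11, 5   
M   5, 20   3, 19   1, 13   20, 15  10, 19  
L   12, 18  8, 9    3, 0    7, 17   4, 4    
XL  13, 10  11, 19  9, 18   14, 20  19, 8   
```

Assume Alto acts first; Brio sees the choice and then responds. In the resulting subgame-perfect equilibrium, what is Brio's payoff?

Backward induction with Alto moving first.
- S → Brio plays S3 (best of 5, 13, 19, 0, 5); Alto gets 20.
- M → Brio plays S1 (best of 20, 19, 13, 15, 19); Alto gets 5.
- L → Brio plays S1 (best of 18, 9, 0, 17, 4); Alto gets 12.
- XL → Brio plays S4 (best of 10, 19, 18, 20, 8); Alto gets 14.
Among 20, 5, 12, 14, the best is 20 at S. Subgame-perfect outcome: (S, S3) with payoffs (20, 19).

19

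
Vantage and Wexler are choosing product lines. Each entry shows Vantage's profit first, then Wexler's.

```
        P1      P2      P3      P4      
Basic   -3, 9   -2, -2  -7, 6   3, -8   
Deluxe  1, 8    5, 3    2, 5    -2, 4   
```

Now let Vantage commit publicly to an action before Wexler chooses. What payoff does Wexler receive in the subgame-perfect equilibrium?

8

Work backward from Wexler's decision.
- Basic: BR = P1, leader payoff -3.
- Deluxe: BR = P1, leader payoff 1.
Maximizing over -3, 1, Vantage chooses Deluxe. Subgame-perfect outcome: (Deluxe, P1) with payoffs (1, 8).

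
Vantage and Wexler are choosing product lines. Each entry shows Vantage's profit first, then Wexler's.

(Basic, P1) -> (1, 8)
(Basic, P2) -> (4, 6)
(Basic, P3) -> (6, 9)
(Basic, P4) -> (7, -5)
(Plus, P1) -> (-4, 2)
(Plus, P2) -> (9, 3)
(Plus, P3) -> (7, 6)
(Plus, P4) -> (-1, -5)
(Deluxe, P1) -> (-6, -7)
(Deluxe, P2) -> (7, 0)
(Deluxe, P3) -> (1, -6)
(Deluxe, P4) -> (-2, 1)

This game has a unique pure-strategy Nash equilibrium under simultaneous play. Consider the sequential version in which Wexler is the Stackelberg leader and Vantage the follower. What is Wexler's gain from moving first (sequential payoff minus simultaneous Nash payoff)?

2

Work backward from Vantage's decision.
- P1: Vantage compares 1, -4, -6 and picks Basic; Wexler would get 8.
- P2: Vantage compares 4, 9, 7 and picks Plus; Wexler would get 3.
- P3: Vantage compares 6, 7, 1 and picks Plus; Wexler would get 6.
- P4: Vantage compares 7, -1, -2 and picks Basic; Wexler would get -5.
Wexler's induced payoffs are 8, 3, 6, -5, so Wexler commits to P1. Subgame-perfect outcome: (Basic, P1) with payoffs (1, 8).
Under simultaneous play:
Vantage's best replies: P1→Basic; P2→Plus; P3→Plus; P4→Basic.
Wexler's best replies: Basic→P3; Plus→P3; Deluxe→P4.
Only (Plus, P3) has each player best-responding; Nash payoffs (7, 6).
Wexler's commitment gain: 8 − 6 = 2.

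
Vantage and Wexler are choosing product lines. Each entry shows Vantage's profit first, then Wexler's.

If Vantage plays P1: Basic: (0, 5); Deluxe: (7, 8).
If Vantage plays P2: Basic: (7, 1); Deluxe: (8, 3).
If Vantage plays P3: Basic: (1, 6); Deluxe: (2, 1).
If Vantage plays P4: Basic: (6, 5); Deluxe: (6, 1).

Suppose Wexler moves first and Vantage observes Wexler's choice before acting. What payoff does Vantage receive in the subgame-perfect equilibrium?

Backward induction with Wexler moving first.
- Basic: BR = P2, leader payoff 1.
- Deluxe: BR = P2, leader payoff 3.
Maximizing over 1, 3, Wexler chooses Deluxe. Subgame-perfect outcome: (P2, Deluxe) with payoffs (8, 3).

8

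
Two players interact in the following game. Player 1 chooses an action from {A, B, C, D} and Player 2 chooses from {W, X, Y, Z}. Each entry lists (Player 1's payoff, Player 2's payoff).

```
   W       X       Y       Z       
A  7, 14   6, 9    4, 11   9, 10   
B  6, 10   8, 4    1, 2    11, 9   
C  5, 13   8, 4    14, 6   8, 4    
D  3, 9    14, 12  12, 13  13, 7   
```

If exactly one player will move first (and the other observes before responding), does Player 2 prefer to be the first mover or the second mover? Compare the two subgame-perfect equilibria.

If Player 1 leads: Player 2's best replies are A→W, B→W, C→W, D→Y; Player 1's induced payoffs 7, 6, 5, 12; outcome (D, Y), payoffs (12, 13).
If Player 2 leads: Player 1's best replies are W→A, X→D, Y→C, Z→D; Player 2's induced payoffs 14, 12, 6, 7; outcome (A, W), payoffs (7, 14).
Player 2 gets 14 moving first and 13 moving second, so Player 2 prefers to move first.

first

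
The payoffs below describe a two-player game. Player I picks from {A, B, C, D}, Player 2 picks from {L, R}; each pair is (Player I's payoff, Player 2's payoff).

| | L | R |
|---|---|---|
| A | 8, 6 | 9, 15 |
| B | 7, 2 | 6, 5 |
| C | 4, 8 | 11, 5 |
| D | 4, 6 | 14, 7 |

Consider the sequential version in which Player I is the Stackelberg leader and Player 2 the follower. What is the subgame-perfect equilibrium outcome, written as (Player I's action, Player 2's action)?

Solve by backward induction (Player I leads).
- A: BR = R, leader payoff 9.
- B: BR = R, leader payoff 6.
- C: BR = L, leader payoff 4.
- D: BR = R, leader payoff 14.
Among 9, 6, 4, 14, the best is 14 at D. Subgame-perfect outcome: (D, R) with payoffs (14, 7).

(D, R)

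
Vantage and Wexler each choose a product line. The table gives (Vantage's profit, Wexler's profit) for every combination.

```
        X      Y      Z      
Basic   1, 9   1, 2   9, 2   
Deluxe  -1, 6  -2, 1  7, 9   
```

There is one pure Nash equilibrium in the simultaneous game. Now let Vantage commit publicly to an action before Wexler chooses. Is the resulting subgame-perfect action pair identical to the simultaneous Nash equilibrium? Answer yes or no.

no

Wexler best-responds to each possible Vantage move:
- Basic: Wexler compares 9, 2, 2 and picks X; Vantage would get 1.
- Deluxe: Wexler compares 6, 1, 9 and picks Z; Vantage would get 7.
Vantage's induced payoffs are 1, 7, so Vantage commits to Deluxe. Subgame-perfect outcome: (Deluxe, Z) with payoffs (7, 9).
Under simultaneous play:
Vantage's best replies: X→Basic; Y→Basic; Z→Basic.
Wexler's best replies: Basic→X; Deluxe→Z.
The unique mutual best reply is (Basic, X), giving (1, 9).
Sequential outcome (Deluxe, Z) differs from the Nash profile (Basic, X).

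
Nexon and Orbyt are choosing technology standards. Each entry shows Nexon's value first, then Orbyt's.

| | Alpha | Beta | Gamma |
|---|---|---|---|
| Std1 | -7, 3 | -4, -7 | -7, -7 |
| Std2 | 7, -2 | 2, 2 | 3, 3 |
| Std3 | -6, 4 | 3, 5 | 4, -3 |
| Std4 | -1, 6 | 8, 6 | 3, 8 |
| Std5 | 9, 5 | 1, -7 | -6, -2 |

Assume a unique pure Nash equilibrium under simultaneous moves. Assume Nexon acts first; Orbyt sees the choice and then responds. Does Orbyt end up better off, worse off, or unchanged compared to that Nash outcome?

Backward induction with Nexon moving first.
- Std1: BR = Alpha, leader payoff -7.
- Std2: BR = Gamma, leader payoff 3.
- Std3: BR = Beta, leader payoff 3.
- Std4: BR = Gamma, leader payoff 3.
- Std5: BR = Alpha, leader payoff 9.
Among -7, 3, 3, 3, 9, the best is 9 at Std5. Subgame-perfect outcome: (Std5, Alpha) with payoffs (9, 5).
For the simultaneous game, intersect best replies.
Nexon's best replies: Alpha→Std5; Beta→Std4; Gamma→Std3.
Orbyt's best replies: Std1→Alpha; Std2→Gamma; Std3→Beta; Std4→Gamma; Std5→Alpha.
Only (Std5, Alpha) has each player best-responding; Nash payoffs (9, 5).
Orbyt earns 5 sequentially versus 5 at the Nash outcome: unchanged.

unchanged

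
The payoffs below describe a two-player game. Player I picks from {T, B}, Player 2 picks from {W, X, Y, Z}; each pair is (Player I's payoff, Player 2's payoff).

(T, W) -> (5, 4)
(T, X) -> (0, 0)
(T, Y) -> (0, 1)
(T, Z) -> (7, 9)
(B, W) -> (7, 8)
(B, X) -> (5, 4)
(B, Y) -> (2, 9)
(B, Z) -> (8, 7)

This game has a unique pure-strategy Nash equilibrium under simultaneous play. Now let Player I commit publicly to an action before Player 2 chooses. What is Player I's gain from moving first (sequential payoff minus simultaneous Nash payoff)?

Work backward from Player 2's decision.
- T: BR = Z, leader payoff 7.
- B: BR = Y, leader payoff 2.
Maximizing over 7, 2, Player I chooses T. Subgame-perfect outcome: (T, Z) with payoffs (7, 9).
Now find the simultaneous Nash equilibrium.
Player I's best replies: W→B; X→B; Y→B; Z→B.
Player 2's best replies: T→Z; B→Y.
Only (B, Y) has each player best-responding; Nash payoffs (2, 9).
Player I's commitment gain: 7 − 2 = 5.

5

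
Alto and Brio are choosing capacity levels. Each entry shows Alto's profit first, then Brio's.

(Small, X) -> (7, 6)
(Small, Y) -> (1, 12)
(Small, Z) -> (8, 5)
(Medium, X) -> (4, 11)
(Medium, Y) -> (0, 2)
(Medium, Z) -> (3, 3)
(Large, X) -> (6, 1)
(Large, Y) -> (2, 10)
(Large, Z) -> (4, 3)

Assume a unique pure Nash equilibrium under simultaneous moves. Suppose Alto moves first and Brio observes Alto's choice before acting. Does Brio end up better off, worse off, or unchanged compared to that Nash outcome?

better off

Brio best-responds to each possible Alto move:
- Small → Brio plays Y (best of 6, 12, 5); Alto gets 1.
- Medium → Brio plays X (best of 11, 2, 3); Alto gets 4.
- Large → Brio plays Y (best of 1, 10, 3); Alto gets 2.
Among 1, 4, 2, the best is 4 at Medium. Subgame-perfect outcome: (Medium, X) with payoffs (4, 11).
Under simultaneous play:
Alto's best replies: X→Small; Y→Large; Z→Small.
Brio's best replies: Small→Y; Medium→X; Large→Y.
Only (Large, Y) has each player best-responding; Nash payoffs (2, 10).
Brio earns 11 sequentially versus 10 at the Nash outcome: better off.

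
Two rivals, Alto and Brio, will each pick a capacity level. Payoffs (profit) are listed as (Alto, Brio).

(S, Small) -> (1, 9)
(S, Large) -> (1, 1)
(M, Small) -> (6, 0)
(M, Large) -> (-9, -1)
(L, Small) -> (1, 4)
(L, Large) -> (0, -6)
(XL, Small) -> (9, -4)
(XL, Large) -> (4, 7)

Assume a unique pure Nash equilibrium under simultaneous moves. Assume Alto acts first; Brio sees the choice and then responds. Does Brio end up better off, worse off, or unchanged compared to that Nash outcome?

Work backward from Brio's decision.
- S: Brio compares 9, 1 and picks Small; Alto would get 1.
- M: Brio compares 0, -1 and picks Small; Alto would get 6.
- L: Brio compares 4, -6 and picks Small; Alto would get 1.
- XL: Brio compares -4, 7 and picks Large; Alto would get 4.
Among 1, 6, 1, 4, the best is 6 at M. Subgame-perfect outcome: (M, Small) with payoffs (6, 0).
Under simultaneous play:
Alto's best replies: Small→XL; Large→XL.
Brio's best replies: S→Small; M→Small; L→Small; XL→Large.
The unique mutual best reply is (XL, Large), giving (4, 7).
Brio earns 0 sequentially versus 7 at the Nash outcome: worse off.

worse off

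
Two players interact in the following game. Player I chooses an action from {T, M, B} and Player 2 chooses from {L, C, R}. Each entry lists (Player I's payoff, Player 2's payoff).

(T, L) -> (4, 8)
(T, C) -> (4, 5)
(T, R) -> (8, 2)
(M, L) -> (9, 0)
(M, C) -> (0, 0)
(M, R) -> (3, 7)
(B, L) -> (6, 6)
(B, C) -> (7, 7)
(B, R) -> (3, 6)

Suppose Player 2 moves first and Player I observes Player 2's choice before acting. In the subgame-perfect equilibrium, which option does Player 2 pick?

C

Backward induction with Player 2 moving first.
- L: BR = M, leader payoff 0.
- C: BR = B, leader payoff 7.
- R: BR = T, leader payoff 2.
Among 0, 7, 2, the best is 7 at C. Subgame-perfect outcome: (B, C) with payoffs (7, 7).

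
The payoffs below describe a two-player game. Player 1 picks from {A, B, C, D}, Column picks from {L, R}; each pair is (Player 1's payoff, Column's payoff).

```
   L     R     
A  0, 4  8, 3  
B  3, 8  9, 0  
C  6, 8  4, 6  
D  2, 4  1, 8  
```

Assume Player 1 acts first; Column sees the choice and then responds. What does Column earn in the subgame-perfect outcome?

8

Solve by backward induction (Player 1 leads).
- A: Column compares 4, 3 and picks L; Player 1 would get 0.
- B: Column compares 8, 0 and picks L; Player 1 would get 3.
- C: Column compares 8, 6 and picks L; Player 1 would get 6.
- D: Column compares 4, 8 and picks R; Player 1 would get 1.
Maximizing over 0, 3, 6, 1, Player 1 chooses C. Subgame-perfect outcome: (C, L) with payoffs (6, 8).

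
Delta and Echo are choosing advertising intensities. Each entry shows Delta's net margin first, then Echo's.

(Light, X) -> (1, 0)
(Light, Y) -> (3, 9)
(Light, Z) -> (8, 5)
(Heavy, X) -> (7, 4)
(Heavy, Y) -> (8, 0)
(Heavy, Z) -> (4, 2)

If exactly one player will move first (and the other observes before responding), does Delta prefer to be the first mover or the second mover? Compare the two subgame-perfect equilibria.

If Delta leads: Echo's best replies are Light→Y, Heavy→X; Delta's induced payoffs 3, 7; outcome (Heavy, X), payoffs (7, 4).
If Echo leads: Delta's best replies are X→Heavy, Y→Heavy, Z→Light; Echo's induced payoffs 4, 0, 5; outcome (Light, Z), payoffs (8, 5).
Delta gets 7 moving first and 8 moving second, so Delta prefers to move second.

second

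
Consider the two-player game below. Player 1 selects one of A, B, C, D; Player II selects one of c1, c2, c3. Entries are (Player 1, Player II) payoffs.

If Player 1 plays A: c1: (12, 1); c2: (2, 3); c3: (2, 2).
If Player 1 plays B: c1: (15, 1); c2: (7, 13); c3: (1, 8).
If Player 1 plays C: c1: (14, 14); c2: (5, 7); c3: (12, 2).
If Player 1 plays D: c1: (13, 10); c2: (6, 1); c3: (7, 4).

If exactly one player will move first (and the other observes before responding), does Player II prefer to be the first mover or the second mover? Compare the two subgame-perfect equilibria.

If Player 1 leads: Player II's best replies are A→c2, B→c2, C→c1, D→c1; Player 1's induced payoffs 2, 7, 14, 13; outcome (C, c1), payoffs (14, 14).
If Player II leads: Player 1's best replies are c1→B, c2→B, c3→C; Player II's induced payoffs 1, 13, 2; outcome (B, c2), payoffs (7, 13).
Player II gets 13 moving first and 14 moving second, so Player II prefers to move second.

second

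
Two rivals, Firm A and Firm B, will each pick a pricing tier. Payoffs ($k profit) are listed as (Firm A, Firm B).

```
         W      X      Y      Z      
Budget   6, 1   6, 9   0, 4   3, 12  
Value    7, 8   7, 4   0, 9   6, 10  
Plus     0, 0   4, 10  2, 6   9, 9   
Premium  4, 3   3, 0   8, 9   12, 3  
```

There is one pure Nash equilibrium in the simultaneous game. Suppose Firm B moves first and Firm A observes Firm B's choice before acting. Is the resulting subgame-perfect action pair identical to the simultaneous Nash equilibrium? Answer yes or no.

Backward induction with Firm B moving first.
- W: Firm A compares 6, 7, 0, 4 and picks Value; Firm B would get 8.
- X: Firm A compares 6, 7, 4, 3 and picks Value; Firm B would get 4.
- Y: Firm A compares 0, 0, 2, 8 and picks Premium; Firm B would get 9.
- Z: Firm A compares 3, 6, 9, 12 and picks Premium; Firm B would get 3.
Firm B's induced payoffs are 8, 4, 9, 3, so Firm B commits to Y. Subgame-perfect outcome: (Premium, Y) with payoffs (8, 9).
Under simultaneous play:
Firm A's best replies: W→Value; X→Value; Y→Premium; Z→Premium.
Firm B's best replies: Budget→Z; Value→Z; Plus→X; Premium→Y.
Only (Premium, Y) has each player best-responding; Nash payoffs (8, 9).
Sequential outcome (Premium, Y) coincides with the Nash profile (Premium, Y).

yes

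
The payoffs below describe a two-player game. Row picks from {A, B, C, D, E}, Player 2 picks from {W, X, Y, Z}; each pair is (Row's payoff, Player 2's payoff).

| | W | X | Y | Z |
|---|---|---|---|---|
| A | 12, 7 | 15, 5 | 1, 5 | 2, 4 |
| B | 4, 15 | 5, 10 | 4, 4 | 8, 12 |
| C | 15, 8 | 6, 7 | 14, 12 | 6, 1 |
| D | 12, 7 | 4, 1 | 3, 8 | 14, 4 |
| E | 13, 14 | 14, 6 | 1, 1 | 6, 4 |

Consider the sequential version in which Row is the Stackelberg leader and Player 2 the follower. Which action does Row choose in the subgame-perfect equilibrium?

Backward induction with Row moving first.
- A: BR = W, leader payoff 12.
- B: BR = W, leader payoff 4.
- C: BR = Y, leader payoff 14.
- D: BR = Y, leader payoff 3.
- E: BR = W, leader payoff 13.
Among 12, 4, 14, 3, 13, the best is 14 at C. Subgame-perfect outcome: (C, Y) with payoffs (14, 12).

C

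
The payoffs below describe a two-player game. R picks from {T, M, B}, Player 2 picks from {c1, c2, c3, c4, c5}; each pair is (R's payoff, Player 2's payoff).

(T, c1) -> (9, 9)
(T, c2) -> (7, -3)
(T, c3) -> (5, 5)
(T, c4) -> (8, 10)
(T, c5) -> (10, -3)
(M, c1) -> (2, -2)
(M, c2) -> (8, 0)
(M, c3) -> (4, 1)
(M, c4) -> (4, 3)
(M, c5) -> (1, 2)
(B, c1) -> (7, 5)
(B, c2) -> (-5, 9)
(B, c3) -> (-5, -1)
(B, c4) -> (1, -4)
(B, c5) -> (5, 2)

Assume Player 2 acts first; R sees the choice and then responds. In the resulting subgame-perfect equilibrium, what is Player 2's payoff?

Work backward from R's decision.
- c1: R compares 9, 2, 7 and picks T; Player 2 would get 9.
- c2: R compares 7, 8, -5 and picks M; Player 2 would get 0.
- c3: R compares 5, 4, -5 and picks T; Player 2 would get 5.
- c4: R compares 8, 4, 1 and picks T; Player 2 would get 10.
- c5: R compares 10, 1, 5 and picks T; Player 2 would get -3.
Among 9, 0, 5, 10, -3, the best is 10 at c4. Subgame-perfect outcome: (T, c4) with payoffs (8, 10).

10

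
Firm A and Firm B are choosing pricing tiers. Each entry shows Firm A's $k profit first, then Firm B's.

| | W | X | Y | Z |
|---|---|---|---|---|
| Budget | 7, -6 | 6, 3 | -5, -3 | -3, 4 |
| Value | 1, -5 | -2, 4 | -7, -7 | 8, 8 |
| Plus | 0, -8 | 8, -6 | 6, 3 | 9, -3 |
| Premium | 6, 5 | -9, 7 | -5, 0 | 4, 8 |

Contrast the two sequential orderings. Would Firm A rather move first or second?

If Firm A leads: Firm B's best replies are Budget→Z, Value→Z, Plus→Y, Premium→Z; Firm A's induced payoffs -3, 8, 6, 4; outcome (Value, Z), payoffs (8, 8).
If Firm B leads: Firm A's best replies are W→Budget, X→Plus, Y→Plus, Z→Plus; Firm B's induced payoffs -6, -6, 3, -3; outcome (Plus, Y), payoffs (6, 3).
Firm A gets 8 moving first and 6 moving second, so Firm A prefers to move first.

first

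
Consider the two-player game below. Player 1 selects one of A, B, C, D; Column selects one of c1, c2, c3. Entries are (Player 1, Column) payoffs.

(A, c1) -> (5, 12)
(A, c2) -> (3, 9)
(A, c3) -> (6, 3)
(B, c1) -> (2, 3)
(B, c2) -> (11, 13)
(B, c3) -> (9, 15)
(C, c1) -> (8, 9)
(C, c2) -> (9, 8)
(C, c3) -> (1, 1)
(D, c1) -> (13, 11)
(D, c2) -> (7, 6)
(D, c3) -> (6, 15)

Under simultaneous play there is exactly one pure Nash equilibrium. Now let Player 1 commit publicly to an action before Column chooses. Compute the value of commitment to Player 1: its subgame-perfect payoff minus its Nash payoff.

0

Backward induction with Player 1 moving first.
- A → Column plays c1 (best of 12, 9, 3); Player 1 gets 5.
- B → Column plays c3 (best of 3, 13, 15); Player 1 gets 9.
- C → Column plays c1 (best of 9, 8, 1); Player 1 gets 8.
- D → Column plays c3 (best of 11, 6, 15); Player 1 gets 6.
Among 5, 9, 8, 6, the best is 9 at B. Subgame-perfect outcome: (B, c3) with payoffs (9, 15).
For the simultaneous game, intersect best replies.
Player 1's best replies: c1→D; c2→B; c3→B.
Column's best replies: A→c1; B→c3; C→c1; D→c3.
Only (B, c3) has each player best-responding; Nash payoffs (9, 15).
Player 1's commitment gain: 9 − 9 = 0.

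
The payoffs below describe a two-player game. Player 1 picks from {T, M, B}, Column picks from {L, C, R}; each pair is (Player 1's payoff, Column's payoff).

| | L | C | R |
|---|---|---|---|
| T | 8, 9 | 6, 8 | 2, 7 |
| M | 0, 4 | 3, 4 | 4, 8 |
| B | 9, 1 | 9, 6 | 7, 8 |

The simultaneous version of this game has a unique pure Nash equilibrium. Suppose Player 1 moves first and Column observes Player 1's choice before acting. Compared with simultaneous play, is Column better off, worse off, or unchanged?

Work backward from Column's decision.
- T → Column plays L (best of 9, 8, 7); Player 1 gets 8.
- M → Column plays R (best of 4, 4, 8); Player 1 gets 4.
- B → Column plays R (best of 1, 6, 8); Player 1 gets 7.
Maximizing over 8, 4, 7, Player 1 chooses T. Subgame-perfect outcome: (T, L) with payoffs (8, 9).
Now find the simultaneous Nash equilibrium.
Player 1's best replies: L→B; C→B; R→B.
Column's best replies: T→L; M→R; B→R.
Only (B, R) has each player best-responding; Nash payoffs (7, 8).
Column earns 9 sequentially versus 8 at the Nash outcome: better off.

better off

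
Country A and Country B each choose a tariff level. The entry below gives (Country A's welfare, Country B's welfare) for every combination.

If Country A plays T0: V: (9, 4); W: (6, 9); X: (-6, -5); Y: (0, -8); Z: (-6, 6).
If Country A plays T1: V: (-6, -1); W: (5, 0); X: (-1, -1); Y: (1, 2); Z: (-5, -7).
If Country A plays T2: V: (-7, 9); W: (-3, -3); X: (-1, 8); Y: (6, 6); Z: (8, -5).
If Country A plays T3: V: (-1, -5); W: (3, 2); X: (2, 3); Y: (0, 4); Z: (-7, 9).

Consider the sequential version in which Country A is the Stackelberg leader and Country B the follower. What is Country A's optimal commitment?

Solve by backward induction (Country A leads).
- T0: BR = W, leader payoff 6.
- T1: BR = Y, leader payoff 1.
- T2: BR = V, leader payoff -7.
- T3: BR = Z, leader payoff -7.
Country A's induced payoffs are 6, 1, -7, -7, so Country A commits to T0. Subgame-perfect outcome: (T0, W) with payoffs (6, 9).

T0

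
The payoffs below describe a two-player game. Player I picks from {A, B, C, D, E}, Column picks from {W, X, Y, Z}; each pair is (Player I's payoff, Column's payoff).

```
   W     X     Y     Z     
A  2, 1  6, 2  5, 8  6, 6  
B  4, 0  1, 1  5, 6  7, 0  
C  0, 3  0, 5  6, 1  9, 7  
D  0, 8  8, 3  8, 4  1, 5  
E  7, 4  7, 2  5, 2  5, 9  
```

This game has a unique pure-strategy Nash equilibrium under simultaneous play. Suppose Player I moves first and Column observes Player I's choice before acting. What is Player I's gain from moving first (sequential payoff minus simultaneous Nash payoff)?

0

Backward induction with Player I moving first.
- A: BR = Y, leader payoff 5.
- B: BR = Y, leader payoff 5.
- C: BR = Z, leader payoff 9.
- D: BR = W, leader payoff 0.
- E: BR = Z, leader payoff 5.
Among 5, 5, 9, 0, 5, the best is 9 at C. Subgame-perfect outcome: (C, Z) with payoffs (9, 7).
For the simultaneous game, intersect best replies.
Player I's best replies: W→E; X→D; Y→D; Z→C.
Column's best replies: A→Y; B→Y; C→Z; D→W; E→Z.
Only (C, Z) has each player best-responding; Nash payoffs (9, 7).
Player I's commitment gain: 9 − 9 = 0.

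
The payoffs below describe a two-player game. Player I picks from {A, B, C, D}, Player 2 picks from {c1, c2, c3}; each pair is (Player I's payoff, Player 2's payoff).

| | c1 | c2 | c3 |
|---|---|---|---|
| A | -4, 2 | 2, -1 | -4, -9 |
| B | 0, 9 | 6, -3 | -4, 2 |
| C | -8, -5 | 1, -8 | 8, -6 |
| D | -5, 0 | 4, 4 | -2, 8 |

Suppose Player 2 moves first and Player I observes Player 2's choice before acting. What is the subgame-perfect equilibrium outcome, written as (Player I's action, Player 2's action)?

(B, c1)

Backward induction with Player 2 moving first.
- c1 → Player I plays B (best of -4, 0, -8, -5); Player 2 gets 9.
- c2 → Player I plays B (best of 2, 6, 1, 4); Player 2 gets -3.
- c3 → Player I plays C (best of -4, -4, 8, -2); Player 2 gets -6.
Player 2's induced payoffs are 9, -3, -6, so Player 2 commits to c1. Subgame-perfect outcome: (B, c1) with payoffs (0, 9).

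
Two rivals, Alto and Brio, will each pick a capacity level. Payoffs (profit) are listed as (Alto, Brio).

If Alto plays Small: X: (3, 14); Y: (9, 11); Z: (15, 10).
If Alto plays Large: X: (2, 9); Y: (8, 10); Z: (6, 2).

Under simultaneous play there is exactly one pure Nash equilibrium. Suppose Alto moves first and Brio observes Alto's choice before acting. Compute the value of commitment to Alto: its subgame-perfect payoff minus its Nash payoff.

5

Brio best-responds to each possible Alto move:
- Small: Brio compares 14, 11, 10 and picks X; Alto would get 3.
- Large: Brio compares 9, 10, 2 and picks Y; Alto would get 8.
Alto's induced payoffs are 3, 8, so Alto commits to Large. Subgame-perfect outcome: (Large, Y) with payoffs (8, 10).
Now find the simultaneous Nash equilibrium.
Alto's best replies: X→Small; Y→Small; Z→Small.
Brio's best replies: Small→X; Large→Y.
The unique mutual best reply is (Small, X), giving (3, 14).
Alto's commitment gain: 8 − 3 = 5.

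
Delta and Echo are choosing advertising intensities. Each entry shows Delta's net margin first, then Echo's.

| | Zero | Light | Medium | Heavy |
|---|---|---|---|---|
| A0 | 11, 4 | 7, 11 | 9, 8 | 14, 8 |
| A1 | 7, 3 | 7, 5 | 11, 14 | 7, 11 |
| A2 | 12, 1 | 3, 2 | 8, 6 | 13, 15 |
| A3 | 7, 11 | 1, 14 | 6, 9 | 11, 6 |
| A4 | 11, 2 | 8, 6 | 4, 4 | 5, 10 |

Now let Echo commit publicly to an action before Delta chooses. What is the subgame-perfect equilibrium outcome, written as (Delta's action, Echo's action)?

(A1, Medium)

Delta best-responds to each possible Echo move:
- Zero: Delta compares 11, 7, 12, 7, 11 and picks A2; Echo would get 1.
- Light: Delta compares 7, 7, 3, 1, 8 and picks A4; Echo would get 6.
- Medium: Delta compares 9, 11, 8, 6, 4 and picks A1; Echo would get 14.
- Heavy: Delta compares 14, 7, 13, 11, 5 and picks A0; Echo would get 8.
Among 1, 6, 14, 8, the best is 14 at Medium. Subgame-perfect outcome: (A1, Medium) with payoffs (11, 14).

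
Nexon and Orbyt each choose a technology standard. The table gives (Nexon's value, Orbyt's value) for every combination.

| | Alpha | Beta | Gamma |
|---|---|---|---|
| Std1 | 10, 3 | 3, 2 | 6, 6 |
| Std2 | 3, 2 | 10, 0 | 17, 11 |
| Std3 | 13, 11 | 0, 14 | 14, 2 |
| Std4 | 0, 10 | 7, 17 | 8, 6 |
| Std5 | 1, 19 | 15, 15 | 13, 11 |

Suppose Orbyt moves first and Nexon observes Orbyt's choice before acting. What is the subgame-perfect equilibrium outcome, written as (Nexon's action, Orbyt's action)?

(Std5, Beta)

Solve by backward induction (Orbyt leads).
- Alpha → Nexon plays Std3 (best of 10, 3, 13, 0, 1); Orbyt gets 11.
- Beta → Nexon plays Std5 (best of 3, 10, 0, 7, 15); Orbyt gets 15.
- Gamma → Nexon plays Std2 (best of 6, 17, 14, 8, 13); Orbyt gets 11.
Maximizing over 11, 15, 11, Orbyt chooses Beta. Subgame-perfect outcome: (Std5, Beta) with payoffs (15, 15).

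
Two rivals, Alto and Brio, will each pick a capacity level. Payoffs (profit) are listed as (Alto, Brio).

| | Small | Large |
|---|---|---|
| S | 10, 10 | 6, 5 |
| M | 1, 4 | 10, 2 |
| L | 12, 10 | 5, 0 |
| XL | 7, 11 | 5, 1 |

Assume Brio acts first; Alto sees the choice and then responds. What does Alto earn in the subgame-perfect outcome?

Solve by backward induction (Brio leads).
- Small: Alto compares 10, 1, 12, 7 and picks L; Brio would get 10.
- Large: Alto compares 6, 10, 5, 5 and picks M; Brio would get 2.
Maximizing over 10, 2, Brio chooses Small. Subgame-perfect outcome: (L, Small) with payoffs (12, 10).

12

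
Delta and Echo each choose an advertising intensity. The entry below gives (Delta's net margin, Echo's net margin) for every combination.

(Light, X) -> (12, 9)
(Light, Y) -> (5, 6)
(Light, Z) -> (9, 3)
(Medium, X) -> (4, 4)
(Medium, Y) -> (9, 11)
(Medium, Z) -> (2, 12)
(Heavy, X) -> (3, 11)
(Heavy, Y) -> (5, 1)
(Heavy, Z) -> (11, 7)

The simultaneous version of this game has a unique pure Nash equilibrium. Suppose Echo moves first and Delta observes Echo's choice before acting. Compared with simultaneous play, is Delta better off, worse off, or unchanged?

worse off

Delta best-responds to each possible Echo move:
- X: Delta compares 12, 4, 3 and picks Light; Echo would get 9.
- Y: Delta compares 5, 9, 5 and picks Medium; Echo would get 11.
- Z: Delta compares 9, 2, 11 and picks Heavy; Echo would get 7.
Maximizing over 9, 11, 7, Echo chooses Y. Subgame-perfect outcome: (Medium, Y) with payoffs (9, 11).
Under simultaneous play:
Delta's best replies: X→Light; Y→Medium; Z→Heavy.
Echo's best replies: Light→X; Medium→Z; Heavy→X.
The unique mutual best reply is (Light, X), giving (12, 9).
Delta earns 9 sequentially versus 12 at the Nash outcome: worse off.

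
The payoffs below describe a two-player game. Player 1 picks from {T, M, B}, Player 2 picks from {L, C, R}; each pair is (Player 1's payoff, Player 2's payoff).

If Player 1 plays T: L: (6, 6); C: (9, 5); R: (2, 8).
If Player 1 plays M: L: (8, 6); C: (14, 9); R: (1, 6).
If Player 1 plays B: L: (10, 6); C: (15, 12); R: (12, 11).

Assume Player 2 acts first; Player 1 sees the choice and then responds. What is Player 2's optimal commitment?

Backward induction with Player 2 moving first.
- L: BR = B, leader payoff 6.
- C: BR = B, leader payoff 12.
- R: BR = B, leader payoff 11.
Player 2's induced payoffs are 6, 12, 11, so Player 2 commits to C. Subgame-perfect outcome: (B, C) with payoffs (15, 12).

C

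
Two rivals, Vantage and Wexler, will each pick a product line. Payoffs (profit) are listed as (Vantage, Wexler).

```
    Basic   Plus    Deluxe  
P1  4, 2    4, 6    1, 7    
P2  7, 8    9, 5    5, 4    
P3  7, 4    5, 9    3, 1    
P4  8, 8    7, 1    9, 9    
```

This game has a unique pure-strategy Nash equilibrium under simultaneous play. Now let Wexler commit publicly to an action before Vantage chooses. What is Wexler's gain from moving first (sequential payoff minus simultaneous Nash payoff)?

0

Vantage best-responds to each possible Wexler move:
- Basic: BR = P4, leader payoff 8.
- Plus: BR = P2, leader payoff 5.
- Deluxe: BR = P4, leader payoff 9.
Among 8, 5, 9, the best is 9 at Deluxe. Subgame-perfect outcome: (P4, Deluxe) with payoffs (9, 9).
Under simultaneous play:
Vantage's best replies: Basic→P4; Plus→P2; Deluxe→P4.
Wexler's best replies: P1→Deluxe; P2→Basic; P3→Plus; P4→Deluxe.
Only (P4, Deluxe) has each player best-responding; Nash payoffs (9, 9).
Wexler's commitment gain: 9 − 9 = 0.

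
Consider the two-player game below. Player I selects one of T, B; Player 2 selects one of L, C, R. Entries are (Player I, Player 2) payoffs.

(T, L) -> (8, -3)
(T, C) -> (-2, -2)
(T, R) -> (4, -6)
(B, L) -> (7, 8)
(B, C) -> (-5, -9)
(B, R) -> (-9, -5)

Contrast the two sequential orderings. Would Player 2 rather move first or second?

second

If Player I leads: Player 2's best replies are T→C, B→L; Player I's induced payoffs -2, 7; outcome (B, L), payoffs (7, 8).
If Player 2 leads: Player I's best replies are L→T, C→T, R→T; Player 2's induced payoffs -3, -2, -6; outcome (T, C), payoffs (-2, -2).
Player 2 gets -2 moving first and 8 moving second, so Player 2 prefers to move second.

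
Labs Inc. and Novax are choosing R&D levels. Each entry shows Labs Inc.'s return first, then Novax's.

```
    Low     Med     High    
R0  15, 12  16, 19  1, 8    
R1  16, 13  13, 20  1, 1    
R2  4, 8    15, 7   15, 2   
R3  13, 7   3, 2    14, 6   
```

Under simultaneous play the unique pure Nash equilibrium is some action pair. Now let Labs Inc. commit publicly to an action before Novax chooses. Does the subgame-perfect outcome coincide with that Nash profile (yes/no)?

yes

Backward induction with Labs Inc. moving first.
- R0: Novax compares 12, 19, 8 and picks Med; Labs Inc. would get 16.
- R1: Novax compares 13, 20, 1 and picks Med; Labs Inc. would get 13.
- R2: Novax compares 8, 7, 2 and picks Low; Labs Inc. would get 4.
- R3: Novax compares 7, 2, 6 and picks Low; Labs Inc. would get 13.
Maximizing over 16, 13, 4, 13, Labs Inc. chooses R0. Subgame-perfect outcome: (R0, Med) with payoffs (16, 19).
For the simultaneous game, intersect best replies.
Labs Inc.'s best replies: Low→R1; Med→R0; High→R2.
Novax's best replies: R0→Med; R1→Med; R2→Low; R3→Low.
The unique mutual best reply is (R0, Med), giving (16, 19).
Sequential outcome (R0, Med) coincides with the Nash profile (R0, Med).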